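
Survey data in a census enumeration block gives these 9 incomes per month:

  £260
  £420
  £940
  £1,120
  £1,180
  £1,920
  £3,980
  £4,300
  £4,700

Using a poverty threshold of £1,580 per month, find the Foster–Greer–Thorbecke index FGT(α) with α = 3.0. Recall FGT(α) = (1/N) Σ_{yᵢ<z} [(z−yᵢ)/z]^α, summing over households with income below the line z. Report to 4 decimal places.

0.1207

Poor units: £260, £420, £940, £1,120, £1,180 (q = 5 of N = 9).
Gap ratios (z−y)/z: (1580−260)/1580 = 0.8354; (1580−420)/1580 = 0.7342; (1580−940)/1580 = 0.4051; (1580−1120)/1580 = 0.2911; (1580−1180)/1580 = 0.2532.
Raised to α = 3.0: 0.58311; 0.39573; 0.06646; 0.02468; 0.01623.
Sum = 1.086208; FGT(3.0) = 1.086208 / 9 = 0.1207.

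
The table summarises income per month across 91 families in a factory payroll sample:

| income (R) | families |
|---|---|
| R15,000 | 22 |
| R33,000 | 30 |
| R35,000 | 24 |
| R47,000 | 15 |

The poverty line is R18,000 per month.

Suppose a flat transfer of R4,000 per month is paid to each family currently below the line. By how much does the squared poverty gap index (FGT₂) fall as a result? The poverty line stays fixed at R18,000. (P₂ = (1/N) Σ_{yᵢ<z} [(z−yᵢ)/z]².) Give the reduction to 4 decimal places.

Before: below the line — 22×R15,000; squared poverty gap index (FGT₂) = 0.006716.
After the R4,000 transfer: below the line — none; squared poverty gap index (FGT₂) = 0.000000.
Reduction = 0.006716 − 0.000000 = 0.0067.

0.0067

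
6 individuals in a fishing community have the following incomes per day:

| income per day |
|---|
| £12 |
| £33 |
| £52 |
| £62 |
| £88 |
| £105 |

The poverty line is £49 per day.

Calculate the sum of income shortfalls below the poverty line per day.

Incomes under z: £12, £33 (q = 2 of N = 6).
Individual gaps: 49−12 = 37; 49−33 = 16.
Aggregate gap = £53.

£53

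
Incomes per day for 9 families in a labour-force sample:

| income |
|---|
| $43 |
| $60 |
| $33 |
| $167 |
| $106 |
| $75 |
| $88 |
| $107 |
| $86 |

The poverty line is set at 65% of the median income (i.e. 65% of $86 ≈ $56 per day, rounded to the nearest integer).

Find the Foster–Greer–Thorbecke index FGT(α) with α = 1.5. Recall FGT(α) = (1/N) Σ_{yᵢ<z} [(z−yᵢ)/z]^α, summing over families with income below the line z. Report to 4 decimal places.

Below z: $33, $43 (q = 2 of N = 9).
Normalized shortfalls: (56−33)/56 = 0.4107; (56−43)/56 = 0.2321.
Raised to α = 1.5: 0.26321; 0.11185.
Sum = 0.375064; FGT(1.5) = 0.375064 / 9 = 0.0417.

0.0417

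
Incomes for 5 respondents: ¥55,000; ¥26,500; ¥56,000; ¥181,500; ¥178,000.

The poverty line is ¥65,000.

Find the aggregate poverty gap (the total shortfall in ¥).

¥57,500

Incomes under z: ¥26,500, ¥55,000, ¥56,000 (q = 3 of N = 5).
Individual gaps: 65000−26500 = 38500; 65000−55000 = 10000; 65000−56000 = 9000.
Aggregate gap = ¥57,500.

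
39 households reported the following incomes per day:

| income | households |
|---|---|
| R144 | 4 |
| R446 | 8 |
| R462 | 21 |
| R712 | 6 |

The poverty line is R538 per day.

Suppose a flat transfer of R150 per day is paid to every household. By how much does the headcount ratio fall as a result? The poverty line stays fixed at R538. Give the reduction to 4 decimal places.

Before: below the line — 4×R144, 8×R446, 21×R462; headcount ratio = 0.846154.
After the R150 transfer: below the line — 4×R294; headcount ratio = 0.102564.
Reduction = 0.846154 − 0.102564 = 0.7436.

0.7436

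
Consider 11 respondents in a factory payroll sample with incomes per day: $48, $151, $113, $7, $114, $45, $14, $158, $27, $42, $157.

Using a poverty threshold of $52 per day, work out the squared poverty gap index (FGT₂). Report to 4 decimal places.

Below the line: $7, $14, $27, $42, $45, $48 (q = 6 of N = 11).
Shortfall ratios: (52−7)/52 = 0.8654; (52−14)/52 = 0.7308; (52−27)/52 = 0.4808; (52−42)/52 = 0.1923; (52−45)/52 = 0.1346; (52−48)/52 = 0.0769.
Squared: 0.7489; 0.5340; 0.2311; 0.0370; 0.0181; 0.0059.
Sum = 1.575074; P₂ = 1.575074 / 11 = 0.1432.

0.1432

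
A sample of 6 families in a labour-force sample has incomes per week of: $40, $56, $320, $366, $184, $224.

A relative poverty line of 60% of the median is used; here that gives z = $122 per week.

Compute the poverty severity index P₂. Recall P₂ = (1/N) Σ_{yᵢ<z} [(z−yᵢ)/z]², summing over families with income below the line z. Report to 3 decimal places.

0.124

Incomes under z: $40, $56 (q = 2 of N = 6).
Shortfall ratios: (122−40)/122 = 0.6721; (122−56)/122 = 0.5410.
Squared: 0.4518; 0.2927.
Sum = 0.744424; P₂ = 0.744424 / 6 = 0.124.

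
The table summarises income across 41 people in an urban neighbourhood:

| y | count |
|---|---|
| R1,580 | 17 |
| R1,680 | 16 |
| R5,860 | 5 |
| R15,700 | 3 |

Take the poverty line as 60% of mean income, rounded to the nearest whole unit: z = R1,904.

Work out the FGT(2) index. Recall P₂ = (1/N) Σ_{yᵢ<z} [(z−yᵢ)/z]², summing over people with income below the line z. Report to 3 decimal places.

Below the line: 17×R1,580, 16×R1,680 (q = 33 of N = 41).
Shortfall ratios: (1904−1580)/1904 = 0.1702 (×17); (1904−1680)/1904 = 0.1176 (×16).
Squared: 0.0290 (×17); 0.0138 (×16).
Sum = 0.713725; P₂ = 0.713725 / 41 = 0.017.

0.017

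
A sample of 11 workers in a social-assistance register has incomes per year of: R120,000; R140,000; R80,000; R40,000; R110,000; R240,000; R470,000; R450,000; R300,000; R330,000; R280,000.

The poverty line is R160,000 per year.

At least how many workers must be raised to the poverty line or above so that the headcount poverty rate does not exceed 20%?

5 of the 11 workers are poor, so H = 5/11 = 0.455.
A headcount ratio of at most 20% allows at most ⌊0.20 × 11⌋ = 2 poor workers.
So at least 5 − 2 = 3 must be lifted.

3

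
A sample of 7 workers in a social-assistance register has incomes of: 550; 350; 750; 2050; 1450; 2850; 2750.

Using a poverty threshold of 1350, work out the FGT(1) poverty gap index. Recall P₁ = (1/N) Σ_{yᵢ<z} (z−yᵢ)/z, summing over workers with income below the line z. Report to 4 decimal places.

Below z: 350, 550, 750 (q = 3 of N = 7).
Normalized shortfalls: (1350−350)/1350 = 0.7407; (1350−550)/1350 = 0.5926; (1350−750)/1350 = 0.4444.
Σ = 1.777778. Dividing by the full population N = 7 gives P₁ = 0.2540.

0.2540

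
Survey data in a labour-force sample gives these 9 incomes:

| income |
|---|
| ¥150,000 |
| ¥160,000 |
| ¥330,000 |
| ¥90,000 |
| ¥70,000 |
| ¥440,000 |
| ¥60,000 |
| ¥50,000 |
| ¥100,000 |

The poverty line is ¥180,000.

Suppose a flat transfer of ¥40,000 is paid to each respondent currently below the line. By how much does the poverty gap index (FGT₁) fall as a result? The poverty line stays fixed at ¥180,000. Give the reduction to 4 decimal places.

0.1543

Before: below the line — ¥50,000, ¥60,000, ¥70,000, ¥90,000, ¥100,000, ¥150,000, ¥160,000; poverty gap index (FGT₁) = 0.358025.
After the ¥40,000 transfer: below the line — ¥90,000, ¥100,000, ¥110,000, ¥130,000, ¥140,000; poverty gap index (FGT₁) = 0.203704.
Reduction = 0.358025 − 0.203704 = 0.1543.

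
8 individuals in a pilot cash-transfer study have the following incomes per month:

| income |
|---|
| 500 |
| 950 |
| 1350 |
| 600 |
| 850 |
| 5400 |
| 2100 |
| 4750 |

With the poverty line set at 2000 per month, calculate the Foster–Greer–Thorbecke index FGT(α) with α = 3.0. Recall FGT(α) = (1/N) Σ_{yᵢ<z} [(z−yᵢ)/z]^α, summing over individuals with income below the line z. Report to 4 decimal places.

Poor units: 500, 600, 850, 950, 1350 (q = 5 of N = 8).
Normalized shortfalls: (2000−500)/2000 = 0.7500; (2000−600)/2000 = 0.7000; (2000−850)/2000 = 0.5750; (2000−950)/2000 = 0.5250; (2000−1350)/2000 = 0.3250.
Raised to α = 3.0: 0.42188; 0.34300; 0.19011; 0.14470; 0.03433.
Sum = 1.134016; FGT(3.0) = 1.134016 / 8 = 0.1418.

0.1418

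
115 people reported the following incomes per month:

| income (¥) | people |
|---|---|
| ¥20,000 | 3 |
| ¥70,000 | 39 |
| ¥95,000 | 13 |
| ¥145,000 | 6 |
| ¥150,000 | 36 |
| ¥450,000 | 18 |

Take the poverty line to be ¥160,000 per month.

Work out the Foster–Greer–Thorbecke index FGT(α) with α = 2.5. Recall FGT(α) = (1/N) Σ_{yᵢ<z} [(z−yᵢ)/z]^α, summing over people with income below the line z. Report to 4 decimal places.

0.1115

Below the line: 3×¥20,000, 39×¥70,000, 13×¥95,000, 6×¥145,000, 36×¥150,000 (q = 97 of N = 115).
Shortfall ratios: (160000−20000)/160000 = 0.8750 (×3); (160000−70000)/160000 = 0.5625 (×39); (160000−95000)/160000 = 0.4062 (×13); (160000−145000)/160000 = 0.0938 (×6); (160000−150000)/160000 = 0.0625 (×36).
Raised to α = 2.5: 0.71618 (×3); 0.23730 (×39); 0.10519 (×13); 0.00269 (×6); 0.00098 (×36).
Sum = 12.822214; FGT(2.5) = 12.822214 / 115 = 0.1115.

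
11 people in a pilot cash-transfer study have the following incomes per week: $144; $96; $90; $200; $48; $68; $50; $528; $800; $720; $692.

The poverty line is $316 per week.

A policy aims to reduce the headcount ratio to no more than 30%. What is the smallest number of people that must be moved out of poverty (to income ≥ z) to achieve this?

4

7 of the 11 people are poor, so H = 7/11 = 0.636.
A headcount ratio of at most 30% allows at most ⌊0.30 × 11⌋ = 3 poor people.
So at least 7 − 3 = 4 must be lifted.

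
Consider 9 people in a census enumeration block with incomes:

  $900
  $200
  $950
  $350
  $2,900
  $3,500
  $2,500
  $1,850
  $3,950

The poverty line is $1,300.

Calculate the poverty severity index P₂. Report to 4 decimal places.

Poor units: $200, $350, $900, $950 (q = 4 of N = 9).
Normalized shortfalls: (1300−200)/1300 = 0.8462; (1300−350)/1300 = 0.7308; (1300−900)/1300 = 0.3077; (1300−950)/1300 = 0.2692.
Squared: 0.7160; 0.5340; 0.0947; 0.0725.
Sum = 1.417160; P₂ = 1.417160 / 9 = 0.1575.

0.1575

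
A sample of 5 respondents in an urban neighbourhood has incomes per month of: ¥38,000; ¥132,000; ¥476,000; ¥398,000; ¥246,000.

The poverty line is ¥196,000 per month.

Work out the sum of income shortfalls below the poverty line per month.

¥222,000

Incomes under z: ¥38,000, ¥132,000 (q = 2 of N = 5).
Individual gaps: 196000−38000 = 158000; 196000−132000 = 64000.
Aggregate gap = ¥222,000.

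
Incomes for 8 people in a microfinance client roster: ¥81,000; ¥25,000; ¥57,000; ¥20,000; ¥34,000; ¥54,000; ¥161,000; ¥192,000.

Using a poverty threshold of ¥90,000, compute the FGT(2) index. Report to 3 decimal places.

Incomes under z: ¥20,000, ¥25,000, ¥34,000, ¥54,000, ¥57,000, ¥81,000 (q = 6 of N = 8).
Shortfall ratios: (90000−20000)/90000 = 0.7778; (90000−25000)/90000 = 0.7222; (90000−34000)/90000 = 0.6222; (90000−54000)/90000 = 0.4000; (90000−57000)/90000 = 0.3667; (90000−81000)/90000 = 0.1000.
Squared: 0.6049; 0.5216; 0.3872; 0.1600; 0.1344; 0.0100.
Sum = 1.818148; P₂ = 1.818148 / 8 = 0.227.

0.227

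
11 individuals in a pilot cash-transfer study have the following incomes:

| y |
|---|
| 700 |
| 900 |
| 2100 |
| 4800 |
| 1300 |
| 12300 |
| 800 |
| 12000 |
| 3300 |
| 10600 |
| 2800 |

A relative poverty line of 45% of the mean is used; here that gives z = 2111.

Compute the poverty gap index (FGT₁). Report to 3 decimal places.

Poor units: 700, 800, 900, 1300, 2100 (q = 5 of N = 11).
Relative gaps: (2111−700)/2111 = 0.6684; (2111−800)/2111 = 0.6210; (2111−900)/2111 = 0.5737; (2111−1300)/2111 = 0.3842; (2111−2100)/2111 = 0.0052.
Σ = 2.252487. Dividing by the full population N = 11 gives P₁ = 0.205.

0.205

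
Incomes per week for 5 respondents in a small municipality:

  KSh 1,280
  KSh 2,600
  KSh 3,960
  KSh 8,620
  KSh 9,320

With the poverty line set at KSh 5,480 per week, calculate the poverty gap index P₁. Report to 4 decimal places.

Below z: KSh 1,280, KSh 2,600, KSh 3,960 (q = 3 of N = 5).
Relative gaps: (5480−1280)/5480 = 0.7664; (5480−2600)/5480 = 0.5255; (5480−3960)/5480 = 0.2774.
Sum of shortfalls = 1.569343; P₁ averages over all N: 1.569343 / 5 = 0.3139.

0.3139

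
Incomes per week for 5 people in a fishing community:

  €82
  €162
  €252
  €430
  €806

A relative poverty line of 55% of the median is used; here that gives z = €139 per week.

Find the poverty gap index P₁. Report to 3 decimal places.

0.082

Poor units: €82 (q = 1 of N = 5).
Relative gaps: (139−82)/139 = 0.4101.
Sum of shortfalls = 0.410072; P₁ averages over all N: 0.410072 / 5 = 0.082.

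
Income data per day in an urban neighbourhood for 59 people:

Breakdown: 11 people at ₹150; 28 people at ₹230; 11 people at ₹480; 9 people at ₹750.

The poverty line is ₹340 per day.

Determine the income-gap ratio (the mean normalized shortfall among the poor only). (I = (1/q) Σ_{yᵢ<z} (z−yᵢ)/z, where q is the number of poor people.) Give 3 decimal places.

0.390

Incomes under z: 11×₹150, 28×₹230 (q = 39 of N = 59).
Relative gaps: 0.5588 (×11), 0.3235 (×28); sum = 15.205882.
The income-gap ratio divides by q (the poor only): 15.205882 / 39 = 0.390.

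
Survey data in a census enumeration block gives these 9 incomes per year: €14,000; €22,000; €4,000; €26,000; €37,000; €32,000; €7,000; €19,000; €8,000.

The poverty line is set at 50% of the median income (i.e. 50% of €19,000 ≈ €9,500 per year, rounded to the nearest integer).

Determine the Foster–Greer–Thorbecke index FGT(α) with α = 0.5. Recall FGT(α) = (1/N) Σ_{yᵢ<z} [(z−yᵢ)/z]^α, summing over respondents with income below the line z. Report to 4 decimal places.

Poor units: €4,000, €7,000, €8,000 (q = 3 of N = 9).
Shortfall ratios: (9500−4000)/9500 = 0.5789; (9500−7000)/9500 = 0.2632; (9500−8000)/9500 = 0.1579.
Raised to α = 0.5: 0.76089; 0.51299; 0.39736.
Sum = 1.671235; FGT(0.5) = 1.671235 / 9 = 0.1857.

0.1857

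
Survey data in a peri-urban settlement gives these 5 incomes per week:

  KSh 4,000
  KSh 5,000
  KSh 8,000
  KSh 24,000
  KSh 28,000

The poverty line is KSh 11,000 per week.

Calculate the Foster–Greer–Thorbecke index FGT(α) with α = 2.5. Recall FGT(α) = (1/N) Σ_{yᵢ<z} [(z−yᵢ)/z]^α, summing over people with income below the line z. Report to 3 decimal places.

0.116

Below z: KSh 4,000, KSh 5,000, KSh 8,000 (q = 3 of N = 5).
Gap ratios (z−y)/z: (11000−4000)/11000 = 0.6364; (11000−5000)/11000 = 0.5455; (11000−8000)/11000 = 0.2727.
Raised to α = 2.5: 0.32305; 0.21973; 0.03884.
Sum = 0.581623; FGT(2.5) = 0.581623 / 5 = 0.116.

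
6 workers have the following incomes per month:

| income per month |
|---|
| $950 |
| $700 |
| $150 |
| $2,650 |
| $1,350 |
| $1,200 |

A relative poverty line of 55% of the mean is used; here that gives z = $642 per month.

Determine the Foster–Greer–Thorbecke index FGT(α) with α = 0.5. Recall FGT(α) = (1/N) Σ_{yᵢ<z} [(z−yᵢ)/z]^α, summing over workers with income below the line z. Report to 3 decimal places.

0.146

Below the line: $150 (q = 1 of N = 6).
Relative gaps: (642−150)/642 = 0.7664.
Raised to α = 0.5: 0.87542.
Sum = 0.875417; FGT(0.5) = 0.875417 / 6 = 0.146.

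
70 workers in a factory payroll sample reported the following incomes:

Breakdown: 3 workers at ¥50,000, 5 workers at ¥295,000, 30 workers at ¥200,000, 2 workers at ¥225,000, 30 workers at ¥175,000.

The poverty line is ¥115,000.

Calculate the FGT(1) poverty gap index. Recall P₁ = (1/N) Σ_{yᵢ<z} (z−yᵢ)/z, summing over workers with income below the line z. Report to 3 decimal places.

Below z: 3×¥50,000 (q = 3 of N = 70).
Shortfall ratios: (115000−50000)/115000 = 0.5652 (×3).
Sum of shortfalls = 1.695652; P₁ averages over all N: 1.695652 / 70 = 0.024.

0.024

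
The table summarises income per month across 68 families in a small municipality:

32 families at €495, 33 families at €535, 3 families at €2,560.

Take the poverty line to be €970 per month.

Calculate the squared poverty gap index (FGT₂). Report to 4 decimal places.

0.2104

Below z: 32×€495, 33×€535 (q = 65 of N = 68).
Relative gaps: (970−495)/970 = 0.4897 (×32); (970−535)/970 = 0.4485 (×33).
Squared: 0.2398 (×32); 0.2011 (×33).
Sum = 14.310155; P₂ = 14.310155 / 68 = 0.2104.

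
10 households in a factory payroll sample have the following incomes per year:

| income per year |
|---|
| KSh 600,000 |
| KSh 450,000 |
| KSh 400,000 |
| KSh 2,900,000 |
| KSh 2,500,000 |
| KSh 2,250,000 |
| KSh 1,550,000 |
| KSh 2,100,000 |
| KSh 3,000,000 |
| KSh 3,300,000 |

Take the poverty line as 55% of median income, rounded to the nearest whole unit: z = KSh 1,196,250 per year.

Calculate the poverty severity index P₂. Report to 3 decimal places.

Below z: KSh 400,000, KSh 450,000, KSh 600,000 (q = 3 of N = 10).
Relative gaps: (1196250−400000)/1196250 = 0.6656; (1196250−450000)/1196250 = 0.6238; (1196250−600000)/1196250 = 0.4984.
Squared: 0.4431; 0.3892; 0.2484.
Sum = 1.080644; P₂ = 1.080644 / 10 = 0.108.

0.108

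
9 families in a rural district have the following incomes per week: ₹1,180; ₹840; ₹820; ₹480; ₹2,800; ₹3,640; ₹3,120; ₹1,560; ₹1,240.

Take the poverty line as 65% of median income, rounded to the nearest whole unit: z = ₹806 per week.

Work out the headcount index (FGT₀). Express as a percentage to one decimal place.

1 of the 9 families have income below ₹806.
H = 1/9 = 11.1%.

11.1%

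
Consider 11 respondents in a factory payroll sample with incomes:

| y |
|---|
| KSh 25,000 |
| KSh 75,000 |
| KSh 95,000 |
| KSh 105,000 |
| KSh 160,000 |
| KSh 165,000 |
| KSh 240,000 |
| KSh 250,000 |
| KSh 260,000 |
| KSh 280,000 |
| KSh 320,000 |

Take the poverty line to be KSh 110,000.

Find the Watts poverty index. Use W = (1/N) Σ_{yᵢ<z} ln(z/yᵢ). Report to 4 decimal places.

0.1871

Incomes under z: KSh 25,000, KSh 75,000, KSh 95,000, KSh 105,000 (q = 4 of N = 11).
Log gaps: ln(110000/25000) = 1.4816; ln(110000/75000) = 0.3830; ln(110000/95000) = 0.1466; ln(110000/105000) = 0.0465.
W = 2.057720 / 11 = 0.1871.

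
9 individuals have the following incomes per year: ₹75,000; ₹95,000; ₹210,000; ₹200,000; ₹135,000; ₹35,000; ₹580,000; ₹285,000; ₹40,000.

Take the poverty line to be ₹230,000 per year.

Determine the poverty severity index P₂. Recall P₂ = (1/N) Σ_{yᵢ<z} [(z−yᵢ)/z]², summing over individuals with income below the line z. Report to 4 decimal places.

0.2661

Poor units: ₹35,000, ₹40,000, ₹75,000, ₹95,000, ₹135,000, ₹200,000, ₹210,000 (q = 7 of N = 9).
Relative gaps: (230000−35000)/230000 = 0.8478; (230000−40000)/230000 = 0.8261; (230000−75000)/230000 = 0.6739; (230000−95000)/230000 = 0.5870; (230000−135000)/230000 = 0.4130; (230000−200000)/230000 = 0.1304; (230000−210000)/230000 = 0.0870.
Squared: 0.7188; 0.6824; 0.4542; 0.3445; 0.1706; 0.0170; 0.0076.
Sum = 2.395085; P₂ = 2.395085 / 9 = 0.2661.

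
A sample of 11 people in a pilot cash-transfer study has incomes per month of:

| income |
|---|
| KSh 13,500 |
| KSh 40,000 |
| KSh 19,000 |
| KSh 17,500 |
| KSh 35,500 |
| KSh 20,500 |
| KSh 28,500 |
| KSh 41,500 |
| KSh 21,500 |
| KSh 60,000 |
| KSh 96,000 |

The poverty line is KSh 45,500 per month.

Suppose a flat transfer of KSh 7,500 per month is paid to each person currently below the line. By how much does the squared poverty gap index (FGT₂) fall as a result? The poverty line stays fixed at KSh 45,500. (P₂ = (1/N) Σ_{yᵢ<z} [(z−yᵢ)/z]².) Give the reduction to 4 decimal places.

Before: below the line — KSh 13,500, KSh 17,500, KSh 19,000, KSh 20,500, KSh 21,500, KSh 28,500, KSh 35,500, KSh 40,000, KSh 41,500; squared poverty gap index (FGT₂) = 0.182082.
After the KSh 7,500 transfer: below the line — KSh 21,000, KSh 25,000, KSh 26,500, KSh 28,000, KSh 29,000, KSh 36,000, KSh 43,000; squared poverty gap index (FGT₂) = 0.090305.
Reduction = 0.182082 − 0.090305 = 0.0918.

0.0918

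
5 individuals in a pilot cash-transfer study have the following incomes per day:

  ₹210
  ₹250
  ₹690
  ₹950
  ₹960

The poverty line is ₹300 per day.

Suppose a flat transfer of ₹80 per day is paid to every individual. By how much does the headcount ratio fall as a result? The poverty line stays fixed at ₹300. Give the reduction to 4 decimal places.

0.2000

Before: below the line — ₹210, ₹250; headcount ratio = 0.400000.
After the ₹80 transfer: below the line — ₹290; headcount ratio = 0.200000.
Reduction = 0.400000 − 0.200000 = 0.2000.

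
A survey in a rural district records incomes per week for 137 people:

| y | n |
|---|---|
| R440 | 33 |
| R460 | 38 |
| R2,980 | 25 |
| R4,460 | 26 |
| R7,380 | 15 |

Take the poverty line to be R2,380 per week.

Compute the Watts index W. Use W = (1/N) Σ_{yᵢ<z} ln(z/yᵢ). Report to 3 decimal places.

0.863

Below z: 33×R440, 38×R460 (q = 71 of N = 137).
ln(z/y) terms: ln(2380/440) = 1.6881 (×33); ln(2380/460) = 1.6436 (×38).
W = 118.164587 / 137 = 0.863.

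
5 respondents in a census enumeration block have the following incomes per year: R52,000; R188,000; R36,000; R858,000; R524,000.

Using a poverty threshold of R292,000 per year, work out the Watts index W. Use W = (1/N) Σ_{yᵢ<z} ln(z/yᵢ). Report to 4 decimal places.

Below the line: R36,000, R52,000, R188,000 (q = 3 of N = 5).
Log gaps: ln(292000/36000) = 2.0932; ln(292000/52000) = 1.7255; ln(292000/188000) = 0.4403.
W = 4.259057 / 5 = 0.8518.

0.8518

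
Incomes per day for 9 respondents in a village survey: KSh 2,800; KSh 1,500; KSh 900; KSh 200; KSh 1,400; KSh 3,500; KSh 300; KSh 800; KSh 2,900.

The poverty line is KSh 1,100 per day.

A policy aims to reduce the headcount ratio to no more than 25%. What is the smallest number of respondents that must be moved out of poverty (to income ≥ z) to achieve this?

2

4 of the 9 respondents are poor, so H = 4/9 = 0.444.
A headcount ratio of at most 25% allows at most ⌊0.25 × 9⌋ = 2 poor respondents.
So at least 4 − 2 = 2 must be lifted.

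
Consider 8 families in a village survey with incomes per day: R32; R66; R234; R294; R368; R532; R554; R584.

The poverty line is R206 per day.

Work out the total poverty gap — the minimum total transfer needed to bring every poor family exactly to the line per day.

Below z: R32, R66 (q = 2 of N = 8).
Individual gaps: 206−32 = 174; 206−66 = 140.
Aggregate gap = R314.

R314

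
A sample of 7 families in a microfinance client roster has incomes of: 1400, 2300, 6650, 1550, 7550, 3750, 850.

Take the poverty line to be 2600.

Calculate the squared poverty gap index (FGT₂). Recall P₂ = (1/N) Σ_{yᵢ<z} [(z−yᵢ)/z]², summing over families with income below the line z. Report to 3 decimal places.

0.120

Incomes under z: 850, 1400, 1550, 2300 (q = 4 of N = 7).
Relative gaps: (2600−850)/2600 = 0.6731; (2600−1400)/2600 = 0.4615; (2600−1550)/2600 = 0.4038; (2600−2300)/2600 = 0.1154.
Squared: 0.4530; 0.2130; 0.1631; 0.0133.
Sum = 0.842456; P₂ = 0.842456 / 7 = 0.120.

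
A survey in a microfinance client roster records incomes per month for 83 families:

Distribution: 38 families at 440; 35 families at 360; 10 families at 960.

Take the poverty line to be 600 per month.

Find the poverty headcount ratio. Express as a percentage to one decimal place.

88.0%

73 of the 83 families have income below 600.
H = 73/83 = 88.0%.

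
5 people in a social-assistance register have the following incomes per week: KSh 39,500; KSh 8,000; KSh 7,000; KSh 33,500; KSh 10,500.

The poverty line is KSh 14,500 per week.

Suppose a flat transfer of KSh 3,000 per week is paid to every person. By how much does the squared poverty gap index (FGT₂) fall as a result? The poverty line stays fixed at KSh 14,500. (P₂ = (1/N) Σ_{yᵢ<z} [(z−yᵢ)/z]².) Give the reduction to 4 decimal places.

Before: below the line — KSh 7,000, KSh 8,000, KSh 10,500; squared poverty gap index (FGT₂) = 0.108918.
After the KSh 3,000 transfer: below the line — KSh 10,000, KSh 11,000, KSh 13,500; squared poverty gap index (FGT₂) = 0.031867.
Reduction = 0.108918 − 0.031867 = 0.0771.

0.0771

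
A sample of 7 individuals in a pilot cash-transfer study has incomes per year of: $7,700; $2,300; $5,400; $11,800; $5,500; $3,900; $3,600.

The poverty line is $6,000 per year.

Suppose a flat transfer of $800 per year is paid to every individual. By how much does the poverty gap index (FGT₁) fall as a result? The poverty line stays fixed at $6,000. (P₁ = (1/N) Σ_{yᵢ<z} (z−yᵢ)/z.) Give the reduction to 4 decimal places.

0.0833

Before: below the line — $2,300, $3,600, $3,900, $5,400, $5,500; poverty gap index (FGT₁) = 0.221429.
After the $800 transfer: below the line — $3,100, $4,400, $4,700; poverty gap index (FGT₁) = 0.138095.
Reduction = 0.221429 − 0.138095 = 0.0833.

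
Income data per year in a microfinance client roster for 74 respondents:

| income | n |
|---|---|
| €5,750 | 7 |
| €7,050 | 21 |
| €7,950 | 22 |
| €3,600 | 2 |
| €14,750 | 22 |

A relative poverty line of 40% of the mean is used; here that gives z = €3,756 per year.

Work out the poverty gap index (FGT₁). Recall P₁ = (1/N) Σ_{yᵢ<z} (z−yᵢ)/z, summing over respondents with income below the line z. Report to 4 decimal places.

0.0011

Below the line: 2×€3,600 (q = 2 of N = 74).
Gap ratios (z−y)/z: (3756−3600)/3756 = 0.0415 (×2).
Sum of shortfalls = 0.083067; P₁ averages over all N: 0.083067 / 74 = 0.0011.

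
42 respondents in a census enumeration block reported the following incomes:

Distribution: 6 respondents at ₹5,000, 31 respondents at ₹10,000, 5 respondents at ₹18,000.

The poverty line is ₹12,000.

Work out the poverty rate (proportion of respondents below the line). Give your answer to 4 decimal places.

0.8810

37 of the 42 respondents have income below ₹12,000.
H = 37/42 = 0.8810.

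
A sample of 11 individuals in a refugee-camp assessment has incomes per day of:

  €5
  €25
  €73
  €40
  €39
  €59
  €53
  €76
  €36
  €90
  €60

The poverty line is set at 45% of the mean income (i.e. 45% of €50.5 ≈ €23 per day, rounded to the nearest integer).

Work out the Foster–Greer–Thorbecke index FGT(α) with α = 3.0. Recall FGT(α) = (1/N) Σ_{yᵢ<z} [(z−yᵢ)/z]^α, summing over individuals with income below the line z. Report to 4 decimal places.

Incomes under z: €5 (q = 1 of N = 11).
Relative gaps: (23−5)/23 = 0.7826.
Raised to α = 3.0: 0.47933.
Sum = 0.479329; FGT(3.0) = 0.479329 / 11 = 0.0436.

0.0436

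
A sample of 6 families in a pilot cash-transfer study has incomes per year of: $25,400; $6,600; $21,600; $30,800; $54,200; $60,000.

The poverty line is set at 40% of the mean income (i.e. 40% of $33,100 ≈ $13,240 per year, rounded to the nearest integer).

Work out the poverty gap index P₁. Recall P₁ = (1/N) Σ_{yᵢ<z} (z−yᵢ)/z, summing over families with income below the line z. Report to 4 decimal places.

0.0836

Below the line: $6,600 (q = 1 of N = 6).
Relative gaps: (13240−6600)/13240 = 0.5015.
Sum of shortfalls = 0.501511; P₁ averages over all N: 0.501511 / 6 = 0.0836.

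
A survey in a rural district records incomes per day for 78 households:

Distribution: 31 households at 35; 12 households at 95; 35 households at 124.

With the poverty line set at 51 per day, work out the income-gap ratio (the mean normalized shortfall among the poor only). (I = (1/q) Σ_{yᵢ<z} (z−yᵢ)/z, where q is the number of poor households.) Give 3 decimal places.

Incomes under z: 31×35 (q = 31 of N = 78).
Relative gaps: 0.3137 (×31); sum = 9.725490.
I averages over the q = 31 poor units only: 9.725490 / 31 = 0.314.

0.314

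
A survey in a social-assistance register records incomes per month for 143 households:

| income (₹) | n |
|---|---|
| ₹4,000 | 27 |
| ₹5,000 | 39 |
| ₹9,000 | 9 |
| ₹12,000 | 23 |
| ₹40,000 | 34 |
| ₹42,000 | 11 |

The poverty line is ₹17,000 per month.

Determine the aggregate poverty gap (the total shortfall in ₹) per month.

₹1,006,000

Below the line: 27×₹4,000, 39×₹5,000, 9×₹9,000, 23×₹12,000 (q = 98 of N = 143).
Individual gaps: 27×(17000−4000) = 351000; 39×(17000−5000) = 468000; 9×(17000−9000) = 72000; 23×(17000−12000) = 115000.
Aggregate gap = ₹1,006,000.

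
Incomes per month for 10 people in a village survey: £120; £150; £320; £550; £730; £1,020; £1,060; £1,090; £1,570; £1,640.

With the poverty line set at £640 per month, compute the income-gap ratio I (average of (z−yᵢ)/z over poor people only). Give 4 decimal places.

0.5547

Incomes under z: £120, £150, £320, £550 (q = 4 of N = 10).
Relative gaps: 0.8125, 0.7656, 0.5000, 0.1406; sum = 2.218750.
The income-gap ratio divides by q (the poor only): 2.218750 / 4 = 0.5547.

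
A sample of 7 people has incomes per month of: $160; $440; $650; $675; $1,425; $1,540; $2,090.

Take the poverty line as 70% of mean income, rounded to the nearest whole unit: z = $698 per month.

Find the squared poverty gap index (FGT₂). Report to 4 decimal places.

0.1052

Below z: $160, $440, $650, $675 (q = 4 of N = 7).
Gap ratios (z−y)/z: (698−160)/698 = 0.7708; (698−440)/698 = 0.3696; (698−650)/698 = 0.0688; (698−675)/698 = 0.0330.
Squared: 0.5941; 0.1366; 0.0047; 0.0011.
Sum = 0.736531; P₂ = 0.736531 / 7 = 0.1052.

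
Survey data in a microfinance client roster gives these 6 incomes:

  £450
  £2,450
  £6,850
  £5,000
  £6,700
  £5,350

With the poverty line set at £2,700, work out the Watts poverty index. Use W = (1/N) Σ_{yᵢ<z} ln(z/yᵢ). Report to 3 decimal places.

Poor units: £450, £2,450 (q = 2 of N = 6).
Log shortfalls: ln(2700/450) = 1.7918; ln(2700/2450) = 0.0972.
W = 1.888923 / 6 = 0.315.

0.315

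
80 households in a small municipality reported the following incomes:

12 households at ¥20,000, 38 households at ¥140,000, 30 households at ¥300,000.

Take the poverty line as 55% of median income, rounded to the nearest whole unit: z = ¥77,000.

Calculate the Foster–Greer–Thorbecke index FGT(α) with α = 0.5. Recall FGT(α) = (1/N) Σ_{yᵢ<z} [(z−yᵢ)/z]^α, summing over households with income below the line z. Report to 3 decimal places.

Below z: 12×¥20,000 (q = 12 of N = 80).
Normalized shortfalls: (77000−20000)/77000 = 0.7403 (×12).
Raised to α = 0.5: 0.86038 (×12).
Sum = 10.324602; FGT(0.5) = 10.324602 / 80 = 0.129.

0.129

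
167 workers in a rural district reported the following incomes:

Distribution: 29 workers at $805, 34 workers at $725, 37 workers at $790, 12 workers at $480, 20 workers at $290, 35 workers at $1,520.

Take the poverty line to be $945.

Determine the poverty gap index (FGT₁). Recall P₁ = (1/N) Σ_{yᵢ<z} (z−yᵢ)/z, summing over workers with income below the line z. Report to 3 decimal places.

Below the line: 20×$290, 12×$480, 34×$725, 37×$790, 29×$805 (q = 132 of N = 167).
Shortfall ratios: (945−290)/945 = 0.6931 (×20); (945−480)/945 = 0.4921 (×12); (945−725)/945 = 0.2328 (×34); (945−790)/945 = 0.1640 (×37); (945−805)/945 = 0.1481 (×29).
Σ = 38.047619. Dividing by the full population N = 167 gives P₁ = 0.228.

0.228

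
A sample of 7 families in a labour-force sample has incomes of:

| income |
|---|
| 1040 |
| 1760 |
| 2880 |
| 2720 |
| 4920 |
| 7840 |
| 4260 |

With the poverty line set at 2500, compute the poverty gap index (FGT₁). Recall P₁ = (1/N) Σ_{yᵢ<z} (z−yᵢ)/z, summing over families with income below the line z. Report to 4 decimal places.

Below the line: 1040, 1760 (q = 2 of N = 7).
Shortfall ratios: (2500−1040)/2500 = 0.5840; (2500−1760)/2500 = 0.2960.
Sum of shortfalls = 0.880000; P₁ averages over all N: 0.880000 / 7 = 0.1257.

0.1257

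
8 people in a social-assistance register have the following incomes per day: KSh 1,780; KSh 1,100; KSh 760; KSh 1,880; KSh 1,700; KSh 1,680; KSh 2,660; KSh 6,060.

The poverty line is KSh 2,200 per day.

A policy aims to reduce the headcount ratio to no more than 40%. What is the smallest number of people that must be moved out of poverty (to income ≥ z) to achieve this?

Currently q = 6 of N = 8 are below the line (H = 0.750).
A headcount ratio of at most 40% allows at most ⌊0.40 × 8⌋ = 3 poor people.
So at least 6 − 3 = 3 must be lifted.

3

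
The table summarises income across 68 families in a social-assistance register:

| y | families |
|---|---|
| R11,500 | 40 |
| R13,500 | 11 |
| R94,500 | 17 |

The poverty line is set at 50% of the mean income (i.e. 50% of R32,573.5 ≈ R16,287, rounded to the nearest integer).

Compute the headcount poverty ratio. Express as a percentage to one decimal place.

51 of the 68 families have income below R16,287.
H = 51/68 = 75.0%.

75.0%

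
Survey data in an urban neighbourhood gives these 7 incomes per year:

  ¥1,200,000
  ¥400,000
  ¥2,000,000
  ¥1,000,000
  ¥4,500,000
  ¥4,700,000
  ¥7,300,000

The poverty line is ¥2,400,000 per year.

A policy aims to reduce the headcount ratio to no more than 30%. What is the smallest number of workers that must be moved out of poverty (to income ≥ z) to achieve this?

2

Currently q = 4 of N = 7 are below the line (H = 0.571).
A headcount ratio of at most 30% allows at most ⌊0.30 × 7⌋ = 2 poor workers.
So at least 4 − 2 = 2 must be lifted.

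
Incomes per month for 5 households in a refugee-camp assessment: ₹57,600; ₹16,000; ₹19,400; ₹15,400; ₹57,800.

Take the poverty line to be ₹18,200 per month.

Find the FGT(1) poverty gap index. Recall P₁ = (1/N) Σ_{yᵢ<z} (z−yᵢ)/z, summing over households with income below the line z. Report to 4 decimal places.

Incomes under z: ₹15,400, ₹16,000 (q = 2 of N = 5).
Normalized shortfalls: (18200−15400)/18200 = 0.1538; (18200−16000)/18200 = 0.1209.
Σ = 0.274725. Dividing by the full population N = 5 gives P₁ = 0.0549.

0.0549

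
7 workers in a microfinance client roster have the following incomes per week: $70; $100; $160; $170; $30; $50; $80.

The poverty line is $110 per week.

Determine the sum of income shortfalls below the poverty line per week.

Incomes under z: $30, $50, $70, $80, $100 (q = 5 of N = 7).
Individual gaps: 110−30 = 80; 110−50 = 60; 110−70 = 40; 110−80 = 30; 110−100 = 10.
Aggregate gap = $220.

$220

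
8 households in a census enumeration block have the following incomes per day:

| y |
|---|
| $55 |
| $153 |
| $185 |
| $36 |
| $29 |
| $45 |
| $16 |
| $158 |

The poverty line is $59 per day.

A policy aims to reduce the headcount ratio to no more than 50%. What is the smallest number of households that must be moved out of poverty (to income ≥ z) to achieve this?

1

Currently q = 5 of N = 8 are below the line (H = 0.625).
A headcount ratio of at most 50% allows at most ⌊0.50 × 8⌋ = 4 poor households.
So at least 5 − 4 = 1 must be lifted.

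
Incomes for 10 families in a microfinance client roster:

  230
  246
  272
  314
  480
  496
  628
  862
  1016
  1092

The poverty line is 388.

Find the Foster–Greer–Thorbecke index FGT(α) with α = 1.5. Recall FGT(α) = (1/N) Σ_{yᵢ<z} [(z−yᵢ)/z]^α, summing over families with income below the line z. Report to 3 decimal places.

0.073

Below the line: 230, 246, 272, 314 (q = 4 of N = 10).
Normalized shortfalls: (388−230)/388 = 0.4072; (388−246)/388 = 0.3660; (388−272)/388 = 0.2990; (388−314)/388 = 0.1907.
Raised to α = 1.5: 0.25986; 0.22140; 0.16347; 0.08329.
Sum = 0.728025; FGT(1.5) = 0.728025 / 10 = 0.073.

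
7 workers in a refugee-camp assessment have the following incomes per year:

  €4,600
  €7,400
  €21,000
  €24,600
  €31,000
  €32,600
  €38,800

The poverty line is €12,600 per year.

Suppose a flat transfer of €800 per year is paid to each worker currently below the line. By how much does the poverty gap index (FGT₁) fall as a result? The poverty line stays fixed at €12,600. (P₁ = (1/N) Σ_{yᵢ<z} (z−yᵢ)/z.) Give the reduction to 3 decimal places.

Before: below the line — €4,600, €7,400; poverty gap index (FGT₁) = 0.14966.
After the €800 transfer: below the line — €5,400, €8,200; poverty gap index (FGT₁) = 0.13152.
Reduction = 0.14966 − 0.13152 = 0.018.

0.018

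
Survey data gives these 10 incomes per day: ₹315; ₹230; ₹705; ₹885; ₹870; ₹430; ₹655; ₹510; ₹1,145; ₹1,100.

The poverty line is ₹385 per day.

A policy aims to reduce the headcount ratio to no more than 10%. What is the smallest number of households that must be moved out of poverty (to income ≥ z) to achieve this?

1

2 of the 10 households are poor, so H = 2/10 = 0.200.
A headcount ratio of at most 10% allows at most ⌊0.10 × 10⌋ = 1 poor households.
So at least 2 − 1 = 1 must be lifted.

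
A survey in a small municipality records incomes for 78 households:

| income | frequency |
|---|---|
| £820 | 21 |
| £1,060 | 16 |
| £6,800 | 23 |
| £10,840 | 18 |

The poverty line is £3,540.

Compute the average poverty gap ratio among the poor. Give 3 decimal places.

Poor units: 21×£820, 16×£1,060 (q = 37 of N = 78).
Relative gaps: 0.7684 (×21), 0.7006 (×16); sum = 27.344633.
I averages over the q = 37 poor units only: 27.344633 / 37 = 0.739.

0.739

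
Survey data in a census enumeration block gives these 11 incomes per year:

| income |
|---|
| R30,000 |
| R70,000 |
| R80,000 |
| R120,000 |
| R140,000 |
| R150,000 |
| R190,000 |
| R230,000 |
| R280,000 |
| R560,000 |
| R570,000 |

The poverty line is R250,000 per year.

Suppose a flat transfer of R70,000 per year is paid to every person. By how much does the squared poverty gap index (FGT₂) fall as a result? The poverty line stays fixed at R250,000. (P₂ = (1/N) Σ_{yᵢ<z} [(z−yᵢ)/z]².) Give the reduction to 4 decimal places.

Before: below the line — R30,000, R70,000, R80,000, R120,000, R140,000, R150,000, R190,000, R230,000; squared poverty gap index (FGT₂) = 0.222109.
After the R70,000 transfer: below the line — R100,000, R140,000, R150,000, R190,000, R210,000, R220,000; squared poverty gap index (FGT₂) = 0.073745.
Reduction = 0.222109 − 0.073745 = 0.1484.

0.1484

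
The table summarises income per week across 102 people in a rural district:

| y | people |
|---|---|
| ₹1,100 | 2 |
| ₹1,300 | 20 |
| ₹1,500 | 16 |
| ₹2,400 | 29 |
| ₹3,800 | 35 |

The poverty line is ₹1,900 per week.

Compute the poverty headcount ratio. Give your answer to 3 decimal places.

0.373

38 of the 102 people have income below ₹1,900.
H = 38/102 = 0.373.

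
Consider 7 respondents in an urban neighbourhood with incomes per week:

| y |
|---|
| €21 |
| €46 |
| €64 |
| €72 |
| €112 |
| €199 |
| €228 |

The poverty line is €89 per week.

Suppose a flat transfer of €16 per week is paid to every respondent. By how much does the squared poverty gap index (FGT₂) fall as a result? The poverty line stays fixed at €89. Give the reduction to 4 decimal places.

Before: below the line — €21, €46, €64, €72; squared poverty gap index (FGT₂) = 0.133226.
After the €16 transfer: below the line — €37, €62, €80, €88; squared poverty gap index (FGT₂) = 0.063394.
Reduction = 0.133226 − 0.063394 = 0.0698.

0.0698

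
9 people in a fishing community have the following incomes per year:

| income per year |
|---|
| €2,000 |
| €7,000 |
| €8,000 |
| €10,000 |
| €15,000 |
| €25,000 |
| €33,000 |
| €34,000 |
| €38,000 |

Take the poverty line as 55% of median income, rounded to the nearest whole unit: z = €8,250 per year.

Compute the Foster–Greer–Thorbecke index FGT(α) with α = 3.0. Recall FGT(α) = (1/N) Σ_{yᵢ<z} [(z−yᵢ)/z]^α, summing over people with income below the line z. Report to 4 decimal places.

Incomes under z: €2,000, €7,000, €8,000 (q = 3 of N = 9).
Shortfall ratios: (8250−2000)/8250 = 0.7576; (8250−7000)/8250 = 0.1515; (8250−8000)/8250 = 0.0303.
Raised to α = 3.0: 0.43479; 0.00348; 0.00003.
Sum = 0.438295; FGT(3.0) = 0.438295 / 9 = 0.0487.

0.0487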